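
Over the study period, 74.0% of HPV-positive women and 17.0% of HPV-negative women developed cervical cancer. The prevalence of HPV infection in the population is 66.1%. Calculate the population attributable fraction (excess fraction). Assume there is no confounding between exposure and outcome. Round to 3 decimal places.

PAF ≈ 0.689

p₁ = 0.74, p₀ = 0.17.
Overall risk P(Y=1) = π·p₁ + (1−π)·p₀ = 0.661×0.74 + 0.339×0.17 = 0.54677.
Under exogeneity, PAF = [P(Y=1) − p₀] / P(Y=1).
PAF = (0.54677 − 0.17) / 0.54677 ≈ 0.6891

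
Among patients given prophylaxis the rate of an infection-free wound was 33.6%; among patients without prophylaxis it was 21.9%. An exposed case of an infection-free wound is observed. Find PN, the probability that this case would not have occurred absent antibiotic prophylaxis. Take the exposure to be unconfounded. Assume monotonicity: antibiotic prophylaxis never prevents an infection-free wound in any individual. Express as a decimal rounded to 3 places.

PN ≈ 0.348

p₁ = 0.336, p₀ = 0.219.
Under exogeneity and monotonicity, PN = (p₁ − p₀) / p₁.
PN = (0.336 − 0.219) / 0.336 = 0.117 / 0.336 ≈ 0.3482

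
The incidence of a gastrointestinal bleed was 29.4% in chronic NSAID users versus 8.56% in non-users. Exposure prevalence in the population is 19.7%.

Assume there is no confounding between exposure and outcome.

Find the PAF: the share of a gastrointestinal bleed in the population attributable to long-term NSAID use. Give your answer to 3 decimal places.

p₁ = 0.294, p₀ = 0.0856.
Overall risk P(Y=1) = π·p₁ + (1−π)·p₀ = 0.197×0.294 + 0.803×0.0856 = 0.12665.
Under exogeneity, PAF = [P(Y=1) − p₀] / P(Y=1).
PAF = (0.12665 − 0.0856) / 0.12665 ≈ 0.3241

PAF ≈ 0.324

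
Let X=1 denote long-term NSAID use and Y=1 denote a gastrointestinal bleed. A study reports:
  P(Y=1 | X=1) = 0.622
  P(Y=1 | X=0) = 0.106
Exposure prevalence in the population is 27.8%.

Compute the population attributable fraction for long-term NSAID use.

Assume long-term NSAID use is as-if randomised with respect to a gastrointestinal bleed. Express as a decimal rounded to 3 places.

PAF ≈ 0.575

Let p₁ = 0.622, p₀ = 0.106.
Overall risk P(Y=1) = π·p₁ + (1−π)·p₀ = 0.278×0.622 + 0.722×0.106 = 0.24945.
Under exogeneity, PAF = [P(Y=1) − p₀] / P(Y=1).
PAF = (0.24945 − 0.106) / 0.24945 ≈ 0.5751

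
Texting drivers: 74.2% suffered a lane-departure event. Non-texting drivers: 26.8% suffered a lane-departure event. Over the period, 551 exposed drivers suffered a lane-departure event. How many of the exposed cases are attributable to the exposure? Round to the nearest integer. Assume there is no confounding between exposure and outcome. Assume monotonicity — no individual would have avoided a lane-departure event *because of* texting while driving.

about 352 cases

p₁ = 0.742, p₀ = 0.268.
PN = (p₁ − p₀)/p₁ = (0.742 − 0.268) / 0.742 ≈ 0.63881.
Attributable cases ≈ PN × (exposed cases) = 0.63881 × 551 ≈ 351.99.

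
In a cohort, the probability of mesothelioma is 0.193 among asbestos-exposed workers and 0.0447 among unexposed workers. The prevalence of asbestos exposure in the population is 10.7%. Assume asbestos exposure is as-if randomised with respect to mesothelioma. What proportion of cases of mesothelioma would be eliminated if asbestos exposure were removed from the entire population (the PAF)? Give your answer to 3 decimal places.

Let p₁ = 0.193, p₀ = 0.0447.
Overall risk P(Y=1) = π·p₁ + (1−π)·p₀ = 0.107×0.193 + 0.893×0.0447 = 0.060568.
Under exogeneity, PAF = [P(Y=1) − p₀] / P(Y=1).
PAF = (0.060568 − 0.0447) / 0.060568 ≈ 0.2620

PAF ≈ 0.262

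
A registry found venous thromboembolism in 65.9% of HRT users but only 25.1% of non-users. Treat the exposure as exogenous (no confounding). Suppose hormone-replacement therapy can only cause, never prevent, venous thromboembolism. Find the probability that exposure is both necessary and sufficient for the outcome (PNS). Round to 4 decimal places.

p₁ = 0.659, p₀ = 0.251.
Under exogeneity and monotonicity, PNS = p₁ − p₀.
PNS = 0.659 − 0.251 = 0.408

PNS ≈ 0.4080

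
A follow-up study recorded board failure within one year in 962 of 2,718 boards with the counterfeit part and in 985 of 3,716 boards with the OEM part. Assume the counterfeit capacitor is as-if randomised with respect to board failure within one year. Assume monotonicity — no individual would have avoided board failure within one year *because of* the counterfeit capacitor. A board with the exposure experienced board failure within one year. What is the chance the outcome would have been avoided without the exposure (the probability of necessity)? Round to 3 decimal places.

PN ≈ 0.251

p₁ = P(outcome | exposed) = 962/2718 = 0.35394
p₀ = P(outcome | unexposed) = 985/3716 = 0.26507
Under exogeneity and monotonicity, PN = (p₁ − p₀) / p₁.
PN = (0.35394 − 0.26507) / 0.35394 = 0.088867 / 0.35394 ≈ 0.2511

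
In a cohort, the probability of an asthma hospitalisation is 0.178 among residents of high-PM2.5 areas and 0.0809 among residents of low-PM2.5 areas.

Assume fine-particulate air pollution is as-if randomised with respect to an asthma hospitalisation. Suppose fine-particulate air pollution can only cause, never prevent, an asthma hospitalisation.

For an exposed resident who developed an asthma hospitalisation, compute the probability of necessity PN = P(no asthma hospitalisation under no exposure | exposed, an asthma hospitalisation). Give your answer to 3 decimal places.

Let p₁ = 0.178, p₀ = 0.0809.
Under exogeneity and monotonicity, PN = (p₁ − p₀) / p₁.
PN = (0.178 − 0.0809) / 0.178 = 0.0971 / 0.178 ≈ 0.5455

PN ≈ 0.546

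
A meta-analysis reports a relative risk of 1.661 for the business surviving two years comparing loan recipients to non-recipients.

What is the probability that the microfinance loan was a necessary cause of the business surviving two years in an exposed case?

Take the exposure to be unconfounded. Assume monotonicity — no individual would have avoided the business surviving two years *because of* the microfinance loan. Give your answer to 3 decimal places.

PN ≈ 0.398

Under exogeneity and monotonicity, PN = (RR − 1) / RR = 1 − 1/RR.
PN = (1.661 − 1) / 1.661 = 0.661 / 1.661 ≈ 0.3980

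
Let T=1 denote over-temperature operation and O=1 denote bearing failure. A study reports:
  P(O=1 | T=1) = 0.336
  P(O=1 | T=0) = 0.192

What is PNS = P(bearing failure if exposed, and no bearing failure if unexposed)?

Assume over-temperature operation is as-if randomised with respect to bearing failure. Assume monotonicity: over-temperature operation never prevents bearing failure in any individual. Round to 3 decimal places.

PNS ≈ 0.144

Let p₁ = 0.336, p₀ = 0.192.
Under exogeneity and monotonicity, PNS = p₁ − p₀.
PNS = 0.336 − 0.192 = 0.144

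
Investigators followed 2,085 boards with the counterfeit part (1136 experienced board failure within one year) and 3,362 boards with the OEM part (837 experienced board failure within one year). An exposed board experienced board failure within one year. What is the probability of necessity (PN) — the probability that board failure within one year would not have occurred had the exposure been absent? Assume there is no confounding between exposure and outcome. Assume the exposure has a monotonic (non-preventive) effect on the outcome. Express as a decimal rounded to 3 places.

p₁ = P(outcome | exposed) = 1136/2085 = 0.54484
p₀ = P(outcome | unexposed) = 837/3362 = 0.24896
Under exogeneity and monotonicity, PN = (p₁ − p₀) / p₁.
PN = (0.54484 − 0.24896) / 0.54484 = 0.29589 / 0.54484 ≈ 0.5431

PN ≈ 0.543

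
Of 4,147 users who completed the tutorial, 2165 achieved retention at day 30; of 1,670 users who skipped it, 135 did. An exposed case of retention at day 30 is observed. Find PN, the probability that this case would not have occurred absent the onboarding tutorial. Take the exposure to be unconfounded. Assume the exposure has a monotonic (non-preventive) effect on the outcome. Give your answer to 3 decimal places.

PN ≈ 0.845

p₁ = P(outcome | exposed) = 2165/4147 = 0.52206
p₀ = P(outcome | unexposed) = 135/1670 = 0.080838
Under exogeneity and monotonicity, PN = (p₁ − p₀) / p₁.
PN = (0.52206 − 0.080838) / 0.52206 = 0.44123 / 0.52206 ≈ 0.8452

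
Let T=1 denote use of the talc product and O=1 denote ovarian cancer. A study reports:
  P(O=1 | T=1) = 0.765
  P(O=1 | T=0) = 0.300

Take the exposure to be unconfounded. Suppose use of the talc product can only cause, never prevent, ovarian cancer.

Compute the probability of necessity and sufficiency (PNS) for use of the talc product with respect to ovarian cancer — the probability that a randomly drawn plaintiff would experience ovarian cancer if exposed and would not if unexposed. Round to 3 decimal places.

PNS ≈ 0.465

Let p₁ = 0.765, p₀ = 0.3.
Under exogeneity and monotonicity, PNS = p₁ − p₀.
PNS = 0.765 − 0.3 = 0.465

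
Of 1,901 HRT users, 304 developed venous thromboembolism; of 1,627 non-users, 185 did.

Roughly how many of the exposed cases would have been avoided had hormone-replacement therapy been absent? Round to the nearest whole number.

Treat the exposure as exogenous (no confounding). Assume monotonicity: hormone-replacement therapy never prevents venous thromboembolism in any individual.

p₁ = P(outcome | exposed) = 304/1901 = 0.15992
p₀ = P(outcome | unexposed) = 185/1627 = 0.11371
PN = (p₁ − p₀)/p₁ = (0.15992 − 0.11371) / 0.15992 ≈ 0.28896.
Attributable cases ≈ PN × (exposed cases) = 0.28896 × 304 ≈ 87.84.

about 88 cases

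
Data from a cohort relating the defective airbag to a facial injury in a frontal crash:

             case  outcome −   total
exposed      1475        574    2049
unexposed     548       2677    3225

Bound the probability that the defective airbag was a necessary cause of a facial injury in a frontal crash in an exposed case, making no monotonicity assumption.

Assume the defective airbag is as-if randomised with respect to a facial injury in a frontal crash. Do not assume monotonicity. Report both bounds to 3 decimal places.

0.764 ≤ PN ≤ 1.000

p₁ = P(outcome | exposed) = 1475/2049 = 0.71986
p₀ = P(outcome | unexposed) = 548/3225 = 0.16992
Under exogeneity alone the bounds on PN are max{0,(p₁−p₀)/p₁} ≤ PN ≤ min{1,(1−p₀)/p₁}.
  lower = (p₁ − p₀)/p₁ = 0.54994 / 0.71986 ≈ 0.7640
  upper = min{1, (1 − p₀)/p₁} = 0.83008 / 0.71986 ≈ 1.1531 → capped at 1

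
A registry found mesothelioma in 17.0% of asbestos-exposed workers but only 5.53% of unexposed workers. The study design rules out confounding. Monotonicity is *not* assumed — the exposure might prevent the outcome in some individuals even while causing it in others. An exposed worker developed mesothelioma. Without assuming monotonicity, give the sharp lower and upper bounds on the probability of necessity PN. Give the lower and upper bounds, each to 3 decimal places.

0.675 ≤ PN ≤ 1.000

p₁ = 0.17, p₀ = 0.0553.
Under exogeneity alone the bounds on PN are max{0,(p₁−p₀)/p₁} ≤ PN ≤ min{1,(1−p₀)/p₁}.
  lower = (p₁ − p₀)/p₁ = 0.1147 / 0.17 ≈ 0.6747
  upper = min{1, (1 − p₀)/p₁} = 0.9447 / 0.17 ≈ 5.5571 → capped at 1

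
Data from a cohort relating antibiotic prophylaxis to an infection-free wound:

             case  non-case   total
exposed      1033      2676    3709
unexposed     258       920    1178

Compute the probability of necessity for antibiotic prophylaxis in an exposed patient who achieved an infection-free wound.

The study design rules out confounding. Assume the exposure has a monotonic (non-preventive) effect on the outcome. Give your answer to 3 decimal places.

PN ≈ 0.214

p₁ = P(outcome | exposed) = 1033/3709 = 0.27851
p₀ = P(outcome | unexposed) = 258/1178 = 0.21902
Under exogeneity and monotonicity, PN = (p₁ − p₀)/p₁.
PN = (0.27851 − 0.21902) / 0.27851 ≈ 0.2136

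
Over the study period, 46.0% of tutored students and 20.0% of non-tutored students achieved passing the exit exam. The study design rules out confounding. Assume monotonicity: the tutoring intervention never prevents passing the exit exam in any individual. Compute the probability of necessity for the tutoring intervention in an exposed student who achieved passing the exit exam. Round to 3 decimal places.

p₁ = 0.46, p₀ = 0.2.
Under exogeneity and monotonicity, PN = (p₁ − p₀) / p₁.
PN = (0.46 − 0.2) / 0.46 = 0.26 / 0.46 ≈ 0.5652

PN ≈ 0.565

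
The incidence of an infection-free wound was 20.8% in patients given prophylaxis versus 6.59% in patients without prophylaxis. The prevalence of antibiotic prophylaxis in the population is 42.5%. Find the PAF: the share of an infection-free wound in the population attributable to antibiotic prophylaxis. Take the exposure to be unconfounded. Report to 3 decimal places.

PAF ≈ 0.478

p₁ = 0.208, p₀ = 0.0659.
Overall risk P(Y=1) = π·p₁ + (1−π)·p₀ = 0.425×0.208 + 0.575×0.0659 = 0.12629.
Under exogeneity, PAF = [P(Y=1) − p₀] / P(Y=1).
PAF = (0.12629 − 0.0659) / 0.12629 ≈ 0.4782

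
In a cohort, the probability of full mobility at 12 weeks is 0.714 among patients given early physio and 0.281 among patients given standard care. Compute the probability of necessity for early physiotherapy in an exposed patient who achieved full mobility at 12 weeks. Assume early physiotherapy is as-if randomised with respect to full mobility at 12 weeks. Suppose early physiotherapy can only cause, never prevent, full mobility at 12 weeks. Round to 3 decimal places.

Let p₁ = 0.714, p₀ = 0.281.
Under exogeneity and monotonicity, PN = (p₁ − p₀) / p₁.
PN = (0.714 − 0.281) / 0.714 = 0.433 / 0.714 ≈ 0.6064

PN ≈ 0.606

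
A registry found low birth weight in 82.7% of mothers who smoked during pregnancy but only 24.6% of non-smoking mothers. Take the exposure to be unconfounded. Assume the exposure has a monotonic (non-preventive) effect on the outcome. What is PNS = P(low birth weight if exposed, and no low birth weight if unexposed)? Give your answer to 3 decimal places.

PNS ≈ 0.581

p₁ = 0.827, p₀ = 0.246.
Under exogeneity and monotonicity, PNS = p₁ − p₀.
PNS = 0.827 − 0.246 = 0.581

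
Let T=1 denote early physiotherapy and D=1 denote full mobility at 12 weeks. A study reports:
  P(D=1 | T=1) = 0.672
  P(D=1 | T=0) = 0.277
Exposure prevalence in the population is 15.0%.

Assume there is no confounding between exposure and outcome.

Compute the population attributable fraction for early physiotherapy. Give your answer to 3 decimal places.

Let p₁ = 0.672, p₀ = 0.277.
Overall risk P(Y=1) = π·p₁ + (1−π)·p₀ = 0.15×0.672 + 0.85×0.277 = 0.33625.
Under exogeneity, PAF = [P(Y=1) − p₀] / P(Y=1).
PAF = (0.33625 − 0.277) / 0.33625 ≈ 0.1762

PAF ≈ 0.176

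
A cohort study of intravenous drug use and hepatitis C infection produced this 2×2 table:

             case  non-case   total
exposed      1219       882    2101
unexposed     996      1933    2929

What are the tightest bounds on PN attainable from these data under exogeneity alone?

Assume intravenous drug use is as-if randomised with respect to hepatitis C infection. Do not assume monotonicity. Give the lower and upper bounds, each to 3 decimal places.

p₁ = P(outcome | exposed) = 1219/2101 = 0.5802
p₀ = P(outcome | unexposed) = 996/2929 = 0.34005
Under exogeneity alone the bounds on PN are max{0,(p₁−p₀)/p₁} ≤ PN ≤ min{1,(1−p₀)/p₁}.
  lower = (p₁ − p₀)/p₁ = 0.24015 / 0.5802 ≈ 0.4139
  upper = min{1, (1 − p₀)/p₁} = 0.65995 / 0.5802 ≈ 1.1375 → capped at 1

0.414 ≤ PN ≤ 1.000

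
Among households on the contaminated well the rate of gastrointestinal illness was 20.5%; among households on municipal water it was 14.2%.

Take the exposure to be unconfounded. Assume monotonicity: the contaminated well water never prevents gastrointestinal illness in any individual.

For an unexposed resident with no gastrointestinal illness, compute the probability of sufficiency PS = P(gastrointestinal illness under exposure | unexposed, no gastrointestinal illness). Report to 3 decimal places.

PS ≈ 0.073

p₁ = 0.205, p₀ = 0.142.
Under exogeneity and monotonicity, PS = (p₁ − p₀) / (1 − p₀).
PS = (0.205 − 0.142) / (1 − 0.142) = 0.063 / 0.858 ≈ 0.0734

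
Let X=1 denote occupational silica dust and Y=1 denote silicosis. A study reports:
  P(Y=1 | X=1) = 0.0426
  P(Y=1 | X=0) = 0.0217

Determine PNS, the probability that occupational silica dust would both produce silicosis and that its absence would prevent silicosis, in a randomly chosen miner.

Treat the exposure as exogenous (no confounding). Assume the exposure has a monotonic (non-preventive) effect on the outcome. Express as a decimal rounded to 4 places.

PNS ≈ 0.0209

Let p₁ = 0.0426, p₀ = 0.0217.
Under exogeneity and monotonicity, PNS = p₁ − p₀.
PNS = 0.0426 − 0.0217 = 0.0209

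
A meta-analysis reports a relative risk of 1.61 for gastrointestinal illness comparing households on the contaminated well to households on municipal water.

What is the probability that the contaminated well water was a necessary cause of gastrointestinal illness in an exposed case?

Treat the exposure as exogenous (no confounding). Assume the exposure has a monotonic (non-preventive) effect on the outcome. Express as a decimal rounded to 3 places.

PN ≈ 0.379

Under exogeneity and monotonicity, PN = (RR − 1) / RR = 1 − 1/RR.
PN = (1.61 − 1) / 1.61 = 0.61 / 1.61 ≈ 0.3789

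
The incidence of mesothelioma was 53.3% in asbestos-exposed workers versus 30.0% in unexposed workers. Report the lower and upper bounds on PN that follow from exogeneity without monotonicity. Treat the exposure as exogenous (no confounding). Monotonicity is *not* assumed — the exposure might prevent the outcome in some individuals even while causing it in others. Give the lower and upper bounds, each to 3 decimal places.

p₁ = 0.533, p₀ = 0.3.
Under exogeneity alone the bounds on PN are max{0,(p₁−p₀)/p₁} ≤ PN ≤ min{1,(1−p₀)/p₁}.
  lower = (p₁ − p₀)/p₁ = 0.233 / 0.533 ≈ 0.4371
  upper = min{1, (1 − p₀)/p₁} = 0.7 / 0.533 ≈ 1.3133 → capped at 1

0.437 ≤ PN ≤ 1.000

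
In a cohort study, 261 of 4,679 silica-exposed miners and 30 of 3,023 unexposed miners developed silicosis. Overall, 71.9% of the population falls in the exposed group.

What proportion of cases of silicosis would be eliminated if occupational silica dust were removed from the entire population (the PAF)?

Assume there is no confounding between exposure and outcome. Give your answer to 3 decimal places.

p₁ = P(outcome | exposed) = 261/4679 = 0.055781
p₀ = P(outcome | unexposed) = 30/3023 = 0.0099239
Overall risk P(Y=1) = π·p₁ + (1−π)·p₀ = 0.719×0.055781 + 0.281×0.0099239 = 0.042895.
Under exogeneity, PAF = [P(Y=1) − p₀] / P(Y=1).
PAF = (0.042895 − 0.0099239) / 0.042895 ≈ 0.7686

PAF ≈ 0.769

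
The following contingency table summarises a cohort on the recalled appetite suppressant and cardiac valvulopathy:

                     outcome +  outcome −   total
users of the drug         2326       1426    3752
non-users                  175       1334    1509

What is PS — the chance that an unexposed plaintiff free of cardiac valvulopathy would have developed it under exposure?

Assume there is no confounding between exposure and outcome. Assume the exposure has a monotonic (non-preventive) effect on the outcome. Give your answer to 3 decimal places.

PS ≈ 0.570

p₁ = P(outcome | exposed) = 2326/3752 = 0.61994
p₀ = P(outcome | unexposed) = 175/1509 = 0.11597
Under exogeneity and monotonicity, PS = (p₁ − p₀)/(1 − p₀).
PS = (0.61994 − 0.11597) / 0.88403 ≈ 0.5701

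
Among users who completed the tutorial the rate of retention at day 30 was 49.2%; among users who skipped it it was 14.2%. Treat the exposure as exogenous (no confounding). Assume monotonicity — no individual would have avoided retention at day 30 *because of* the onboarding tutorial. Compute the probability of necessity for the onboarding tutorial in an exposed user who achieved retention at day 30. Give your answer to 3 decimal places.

p₁ = 0.492, p₀ = 0.142.
Under exogeneity and monotonicity, PN = (p₁ − p₀) / p₁.
PN = (0.492 − 0.142) / 0.492 = 0.35 / 0.492 ≈ 0.7114

PN ≈ 0.711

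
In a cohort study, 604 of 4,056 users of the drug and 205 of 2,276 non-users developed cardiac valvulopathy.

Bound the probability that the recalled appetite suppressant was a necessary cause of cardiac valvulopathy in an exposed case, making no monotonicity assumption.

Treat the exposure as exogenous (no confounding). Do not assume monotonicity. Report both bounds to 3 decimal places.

0.395 ≤ PN ≤ 1.000

p₁ = P(outcome | exposed) = 604/4056 = 0.14892
p₀ = P(outcome | unexposed) = 205/2276 = 0.09007
Under exogeneity alone the bounds on PN are max{0,(p₁−p₀)/p₁} ≤ PN ≤ min{1,(1−p₀)/p₁}.
  lower = (p₁ − p₀)/p₁ = 0.058845 / 0.14892 ≈ 0.3952
  upper = min{1, (1 − p₀)/p₁} = 0.90993 / 0.14892 ≈ 6.1104 → capped at 1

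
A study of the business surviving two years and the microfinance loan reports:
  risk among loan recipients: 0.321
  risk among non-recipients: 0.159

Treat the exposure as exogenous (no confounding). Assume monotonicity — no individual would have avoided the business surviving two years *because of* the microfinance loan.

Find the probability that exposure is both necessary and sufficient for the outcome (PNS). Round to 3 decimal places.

PNS ≈ 0.162

Let p₁ = 0.321, p₀ = 0.159.
Under exogeneity and monotonicity, PNS = p₁ − p₀.
PNS = 0.321 − 0.159 = 0.162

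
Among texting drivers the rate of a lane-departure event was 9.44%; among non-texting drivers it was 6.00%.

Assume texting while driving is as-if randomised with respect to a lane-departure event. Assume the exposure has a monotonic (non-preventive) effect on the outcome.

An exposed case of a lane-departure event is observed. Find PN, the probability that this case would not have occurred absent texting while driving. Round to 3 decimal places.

p₁ = 0.0944, p₀ = 0.06.
Under exogeneity and monotonicity, PN = (p₁ − p₀) / p₁.
PN = (0.0944 − 0.06) / 0.0944 = 0.0344 / 0.0944 ≈ 0.3644

PN ≈ 0.364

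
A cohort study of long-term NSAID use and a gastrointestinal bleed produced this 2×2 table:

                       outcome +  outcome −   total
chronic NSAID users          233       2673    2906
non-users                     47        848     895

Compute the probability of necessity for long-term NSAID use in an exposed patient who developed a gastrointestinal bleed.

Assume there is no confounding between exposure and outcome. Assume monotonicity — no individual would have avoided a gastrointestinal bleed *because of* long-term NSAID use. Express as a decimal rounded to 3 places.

p₁ = P(outcome | exposed) = 233/2906 = 0.080179
p₀ = P(outcome | unexposed) = 47/895 = 0.052514
Under exogeneity and monotonicity, PN = (p₁ − p₀)/p₁.
PN = (0.080179 − 0.052514) / 0.080179 ≈ 0.3450

PN ≈ 0.345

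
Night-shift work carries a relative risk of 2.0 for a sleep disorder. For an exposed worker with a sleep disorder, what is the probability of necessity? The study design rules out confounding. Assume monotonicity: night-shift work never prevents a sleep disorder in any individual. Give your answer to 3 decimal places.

Under exogeneity and monotonicity, PN = (RR − 1) / RR = 1 − 1/RR.
PN = (2.0 − 1) / 2.0 = 1 / 2.0 ≈ 0.5000

PN ≈ 0.500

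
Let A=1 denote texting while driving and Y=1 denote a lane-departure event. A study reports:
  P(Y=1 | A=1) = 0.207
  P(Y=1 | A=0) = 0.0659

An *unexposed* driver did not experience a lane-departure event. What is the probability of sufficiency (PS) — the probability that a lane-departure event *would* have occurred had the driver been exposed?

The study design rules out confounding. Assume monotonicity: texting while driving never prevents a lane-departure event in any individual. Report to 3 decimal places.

Let p₁ = 0.207, p₀ = 0.0659.
Under exogeneity and monotonicity, PS = (p₁ − p₀) / (1 − p₀).
PS = (0.207 − 0.0659) / (1 − 0.0659) = 0.1411 / 0.9341 ≈ 0.1511

PS ≈ 0.151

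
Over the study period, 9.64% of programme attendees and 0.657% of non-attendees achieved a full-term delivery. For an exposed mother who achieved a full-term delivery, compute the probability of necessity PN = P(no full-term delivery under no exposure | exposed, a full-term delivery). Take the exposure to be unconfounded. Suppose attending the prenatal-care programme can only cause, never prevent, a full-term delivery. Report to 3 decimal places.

PN ≈ 0.932

p₁ = 0.0964, p₀ = 0.00657.
Under exogeneity and monotonicity, PN = (p₁ − p₀) / p₁.
PN = (0.0964 − 0.00657) / 0.0964 = 0.08983 / 0.0964 ≈ 0.9318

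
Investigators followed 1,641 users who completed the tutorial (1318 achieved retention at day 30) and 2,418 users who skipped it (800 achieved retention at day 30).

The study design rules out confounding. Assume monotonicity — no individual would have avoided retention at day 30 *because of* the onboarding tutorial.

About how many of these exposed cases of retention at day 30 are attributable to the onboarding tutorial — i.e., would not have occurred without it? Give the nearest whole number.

p₁ = P(outcome | exposed) = 1318/1641 = 0.80317
p₀ = P(outcome | unexposed) = 800/2418 = 0.33085
PN = (p₁ − p₀)/p₁ = (0.80317 − 0.33085) / 0.80317 ≈ 0.58807.
Attributable cases ≈ PN × (exposed cases) = 0.58807 × 1318 ≈ 775.07.

about 775 cases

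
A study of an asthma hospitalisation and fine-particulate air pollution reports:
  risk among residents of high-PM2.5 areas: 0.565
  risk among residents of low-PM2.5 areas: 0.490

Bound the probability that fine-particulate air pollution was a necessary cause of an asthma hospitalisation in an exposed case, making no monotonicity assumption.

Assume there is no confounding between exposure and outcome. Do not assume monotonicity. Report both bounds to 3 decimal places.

Let p₁ = 0.565, p₀ = 0.49.
Under exogeneity alone the bounds on PN are max{0,(p₁−p₀)/p₁} ≤ PN ≤ min{1,(1−p₀)/p₁}.
  lower = (p₁ − p₀)/p₁ = 0.075 / 0.565 ≈ 0.1327
  upper = min{1, (1 − p₀)/p₁} = 0.51 / 0.565 ≈ 0.9027

0.133 ≤ PN ≤ 0.903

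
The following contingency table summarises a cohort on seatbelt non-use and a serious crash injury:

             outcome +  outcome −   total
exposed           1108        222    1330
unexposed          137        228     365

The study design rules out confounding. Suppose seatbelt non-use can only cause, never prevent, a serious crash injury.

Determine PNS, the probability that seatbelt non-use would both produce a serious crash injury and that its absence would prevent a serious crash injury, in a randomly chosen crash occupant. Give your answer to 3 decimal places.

PNS ≈ 0.458

p₁ = P(outcome | exposed) = 1108/1330 = 0.83308
p₀ = P(outcome | unexposed) = 137/365 = 0.37534
Under exogeneity and monotonicity, PNS = p₁ − p₀.
PNS = 0.83308 − 0.37534 = 0.45774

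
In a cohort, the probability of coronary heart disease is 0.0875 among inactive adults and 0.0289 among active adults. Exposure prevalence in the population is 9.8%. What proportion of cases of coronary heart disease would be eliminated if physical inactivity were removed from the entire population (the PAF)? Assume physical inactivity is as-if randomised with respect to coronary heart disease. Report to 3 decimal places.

PAF ≈ 0.166

Let p₁ = 0.0875, p₀ = 0.0289.
Overall risk P(Y=1) = π·p₁ + (1−π)·p₀ = 0.098×0.0875 + 0.902×0.0289 = 0.034643.
Under exogeneity, PAF = [P(Y=1) − p₀] / P(Y=1).
PAF = (0.034643 − 0.0289) / 0.034643 ≈ 0.1658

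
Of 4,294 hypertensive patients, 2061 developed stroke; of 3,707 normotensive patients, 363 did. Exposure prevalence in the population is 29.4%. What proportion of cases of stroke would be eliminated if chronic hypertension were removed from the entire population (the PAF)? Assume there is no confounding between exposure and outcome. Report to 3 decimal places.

p₁ = P(outcome | exposed) = 2061/4294 = 0.47997
p₀ = P(outcome | unexposed) = 363/3707 = 0.097923
Overall risk P(Y=1) = π·p₁ + (1−π)·p₀ = 0.294×0.47997 + 0.706×0.097923 = 0.21025.
Under exogeneity, PAF = [P(Y=1) − p₀] / P(Y=1).
PAF = (0.21025 − 0.097923) / 0.21025 ≈ 0.5342

PAF ≈ 0.534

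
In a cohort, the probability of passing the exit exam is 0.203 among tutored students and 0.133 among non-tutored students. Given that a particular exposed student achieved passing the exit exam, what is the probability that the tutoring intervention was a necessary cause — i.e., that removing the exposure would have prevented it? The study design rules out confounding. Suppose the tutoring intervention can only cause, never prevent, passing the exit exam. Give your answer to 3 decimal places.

PN ≈ 0.345

Let p₁ = 0.203, p₀ = 0.133.
Under exogeneity and monotonicity, PN = (p₁ − p₀) / p₁.
PN = (0.203 − 0.133) / 0.203 = 0.07 / 0.203 ≈ 0.3448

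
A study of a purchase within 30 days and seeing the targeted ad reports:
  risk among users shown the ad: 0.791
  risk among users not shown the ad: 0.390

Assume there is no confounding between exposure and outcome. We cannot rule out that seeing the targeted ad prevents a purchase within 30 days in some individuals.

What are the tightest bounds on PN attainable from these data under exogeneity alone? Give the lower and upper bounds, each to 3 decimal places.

0.507 ≤ PN ≤ 0.771

Let p₁ = 0.791, p₀ = 0.39.
Under exogeneity alone the bounds on PN are max{0,(p₁−p₀)/p₁} ≤ PN ≤ min{1,(1−p₀)/p₁}.
  lower = (p₁ − p₀)/p₁ = 0.401 / 0.791 ≈ 0.5070
  upper = min{1, (1 − p₀)/p₁} = 0.61 / 0.791 ≈ 0.7712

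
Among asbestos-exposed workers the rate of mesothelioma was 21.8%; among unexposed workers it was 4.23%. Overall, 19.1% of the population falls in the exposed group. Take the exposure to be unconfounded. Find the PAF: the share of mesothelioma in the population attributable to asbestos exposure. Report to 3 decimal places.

p₁ = 0.218, p₀ = 0.0423.
Overall risk P(Y=1) = π·p₁ + (1−π)·p₀ = 0.191×0.218 + 0.809×0.0423 = 0.075859.
Under exogeneity, PAF = [P(Y=1) − p₀] / P(Y=1).
PAF = (0.075859 − 0.0423) / 0.075859 ≈ 0.4424

PAF ≈ 0.442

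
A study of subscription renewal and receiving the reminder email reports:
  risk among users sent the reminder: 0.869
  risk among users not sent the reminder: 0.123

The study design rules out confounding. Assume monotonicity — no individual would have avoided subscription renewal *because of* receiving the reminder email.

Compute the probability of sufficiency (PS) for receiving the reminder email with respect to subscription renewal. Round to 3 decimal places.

PS ≈ 0.851

Let p₁ = 0.869, p₀ = 0.123.
Under exogeneity and monotonicity, PS = (p₁ − p₀) / (1 − p₀).
PS = (0.869 − 0.123) / (1 − 0.123) = 0.746 / 0.877 ≈ 0.8506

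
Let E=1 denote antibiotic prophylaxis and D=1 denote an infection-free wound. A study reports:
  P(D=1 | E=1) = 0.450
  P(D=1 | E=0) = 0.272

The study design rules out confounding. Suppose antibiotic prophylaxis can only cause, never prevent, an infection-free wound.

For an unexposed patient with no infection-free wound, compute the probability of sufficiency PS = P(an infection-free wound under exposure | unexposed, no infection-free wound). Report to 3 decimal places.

PS ≈ 0.245

Let p₁ = 0.45, p₀ = 0.272.
Under exogeneity and monotonicity, PS = (p₁ − p₀) / (1 − p₀).
PS = (0.45 − 0.272) / (1 − 0.272) = 0.178 / 0.728 ≈ 0.2445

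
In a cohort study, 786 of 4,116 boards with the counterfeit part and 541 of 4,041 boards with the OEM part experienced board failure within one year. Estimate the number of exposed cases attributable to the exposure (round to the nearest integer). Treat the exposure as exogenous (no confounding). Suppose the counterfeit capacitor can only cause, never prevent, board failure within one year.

about 235 cases

p₁ = P(outcome | exposed) = 786/4116 = 0.19096
p₀ = P(outcome | unexposed) = 541/4041 = 0.13388
PN = (p₁ − p₀)/p₁ = (0.19096 − 0.13388) / 0.19096 ≈ 0.29893.
Attributable cases ≈ PN × (exposed cases) = 0.29893 × 786 ≈ 234.96.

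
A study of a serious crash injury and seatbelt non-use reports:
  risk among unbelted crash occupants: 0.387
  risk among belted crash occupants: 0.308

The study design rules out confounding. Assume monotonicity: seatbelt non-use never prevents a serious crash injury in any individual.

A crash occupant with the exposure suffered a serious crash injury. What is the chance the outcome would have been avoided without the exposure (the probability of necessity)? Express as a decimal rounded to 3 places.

Let p₁ = 0.387, p₀ = 0.308.
Under exogeneity and monotonicity, PN = (p₁ − p₀) / p₁.
PN = (0.387 − 0.308) / 0.387 = 0.079 / 0.387 ≈ 0.2041

PN ≈ 0.204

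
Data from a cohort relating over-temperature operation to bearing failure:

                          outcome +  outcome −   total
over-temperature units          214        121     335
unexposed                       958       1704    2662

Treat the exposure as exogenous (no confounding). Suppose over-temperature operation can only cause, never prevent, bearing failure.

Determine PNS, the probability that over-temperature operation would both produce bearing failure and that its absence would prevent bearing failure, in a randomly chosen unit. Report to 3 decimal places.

p₁ = P(outcome | exposed) = 214/335 = 0.63881
p₀ = P(outcome | unexposed) = 958/2662 = 0.35988
Under exogeneity and monotonicity, PNS = p₁ − p₀.
PNS = 0.63881 − 0.35988 = 0.27893

PNS ≈ 0.279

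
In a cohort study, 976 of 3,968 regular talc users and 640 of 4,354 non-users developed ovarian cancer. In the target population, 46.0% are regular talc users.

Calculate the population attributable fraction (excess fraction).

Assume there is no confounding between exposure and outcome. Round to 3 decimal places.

p₁ = P(outcome | exposed) = 976/3968 = 0.24597
p₀ = P(outcome | unexposed) = 640/4354 = 0.14699
Overall risk P(Y=1) = π·p₁ + (1−π)·p₀ = 0.46×0.24597 + 0.54×0.14699 = 0.19252.
Under exogeneity, PAF = [P(Y=1) − p₀] / P(Y=1).
PAF = (0.19252 − 0.14699) / 0.19252 ≈ 0.2365

PAF ≈ 0.236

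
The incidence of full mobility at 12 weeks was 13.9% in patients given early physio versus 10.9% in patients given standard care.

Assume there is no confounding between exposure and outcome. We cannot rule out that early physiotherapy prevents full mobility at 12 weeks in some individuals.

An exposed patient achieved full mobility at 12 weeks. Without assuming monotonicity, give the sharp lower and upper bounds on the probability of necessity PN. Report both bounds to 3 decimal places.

p₁ = 0.139, p₀ = 0.109.
Under exogeneity alone the bounds on PN are max{0,(p₁−p₀)/p₁} ≤ PN ≤ min{1,(1−p₀)/p₁}.
  lower = (p₁ − p₀)/p₁ = 0.03 / 0.139 ≈ 0.2158
  upper = min{1, (1 − p₀)/p₁} = 0.891 / 0.139 ≈ 6.4101 → capped at 1

0.216 ≤ PN ≤ 1.000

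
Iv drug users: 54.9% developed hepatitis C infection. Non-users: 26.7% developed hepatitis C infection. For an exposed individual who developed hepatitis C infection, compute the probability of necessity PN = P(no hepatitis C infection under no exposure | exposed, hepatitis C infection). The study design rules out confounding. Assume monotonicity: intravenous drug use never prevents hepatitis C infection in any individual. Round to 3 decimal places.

p₁ = 0.549, p₀ = 0.267.
Under exogeneity and monotonicity, PN = (p₁ − p₀) / p₁.
PN = (0.549 − 0.267) / 0.549 = 0.282 / 0.549 ≈ 0.5137

PN ≈ 0.514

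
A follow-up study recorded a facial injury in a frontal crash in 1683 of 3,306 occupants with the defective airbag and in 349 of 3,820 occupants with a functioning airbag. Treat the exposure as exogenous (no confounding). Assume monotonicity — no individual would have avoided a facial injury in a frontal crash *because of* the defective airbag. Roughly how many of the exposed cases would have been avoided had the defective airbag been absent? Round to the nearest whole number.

about 1381 cases

p₁ = P(outcome | exposed) = 1683/3306 = 0.50907
p₀ = P(outcome | unexposed) = 349/3820 = 0.091361
PN = (p₁ − p₀)/p₁ = (0.50907 − 0.091361) / 0.50907 ≈ 0.82053.
Attributable cases ≈ PN × (exposed cases) = 0.82053 × 1683 ≈ 1380.96.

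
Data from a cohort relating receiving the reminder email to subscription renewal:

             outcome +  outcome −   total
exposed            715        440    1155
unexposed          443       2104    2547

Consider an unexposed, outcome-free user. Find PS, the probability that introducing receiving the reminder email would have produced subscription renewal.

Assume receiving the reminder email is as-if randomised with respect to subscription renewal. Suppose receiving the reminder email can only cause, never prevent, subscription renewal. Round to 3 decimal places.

PS ≈ 0.539

p₁ = P(outcome | exposed) = 715/1155 = 0.61905
p₀ = P(outcome | unexposed) = 443/2547 = 0.17393
Under exogeneity and monotonicity, PS = (p₁ − p₀)/(1 − p₀).
PS = (0.61905 − 0.17393) / 0.82607 ≈ 0.5388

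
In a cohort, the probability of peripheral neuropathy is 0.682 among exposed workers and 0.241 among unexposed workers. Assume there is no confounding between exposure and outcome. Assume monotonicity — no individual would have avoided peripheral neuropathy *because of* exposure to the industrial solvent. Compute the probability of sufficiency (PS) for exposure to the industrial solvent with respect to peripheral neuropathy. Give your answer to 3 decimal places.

PS ≈ 0.581

Let p₁ = 0.682, p₀ = 0.241.
Under exogeneity and monotonicity, PS = (p₁ − p₀) / (1 − p₀).
PS = (0.682 − 0.241) / (1 − 0.241) = 0.441 / 0.759 ≈ 0.5810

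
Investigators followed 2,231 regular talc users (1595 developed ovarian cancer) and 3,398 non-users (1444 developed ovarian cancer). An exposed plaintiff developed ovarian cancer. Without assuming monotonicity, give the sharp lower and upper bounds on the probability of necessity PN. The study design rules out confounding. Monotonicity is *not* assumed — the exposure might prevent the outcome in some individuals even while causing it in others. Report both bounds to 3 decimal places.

p₁ = P(outcome | exposed) = 1595/2231 = 0.71493
p₀ = P(outcome | unexposed) = 1444/3398 = 0.42496
Under exogeneity alone the bounds on PN are max{0,(p₁−p₀)/p₁} ≤ PN ≤ min{1,(1−p₀)/p₁}.
  lower = (p₁ − p₀)/p₁ = 0.28997 / 0.71493 ≈ 0.4056
  upper = min{1, (1 − p₀)/p₁} = 0.57504 / 0.71493 ≈ 0.8043

0.406 ≤ PN ≤ 0.804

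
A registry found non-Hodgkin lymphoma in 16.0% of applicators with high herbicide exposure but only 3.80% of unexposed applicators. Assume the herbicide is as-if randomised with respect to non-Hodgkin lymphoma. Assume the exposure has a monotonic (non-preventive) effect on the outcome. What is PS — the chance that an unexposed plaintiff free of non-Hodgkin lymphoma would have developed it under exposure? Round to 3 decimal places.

p₁ = 0.16, p₀ = 0.038.
Under exogeneity and monotonicity, PS = (p₁ − p₀) / (1 − p₀).
PS = (0.16 − 0.038) / (1 − 0.038) = 0.122 / 0.962 ≈ 0.1268

PS ≈ 0.127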